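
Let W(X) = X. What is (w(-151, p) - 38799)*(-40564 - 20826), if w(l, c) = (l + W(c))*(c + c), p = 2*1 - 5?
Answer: 2325146250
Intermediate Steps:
p = -3 (p = 2 - 5 = -3)
w(l, c) = 2*c*(c + l) (w(l, c) = (l + c)*(c + c) = (c + l)*(2*c) = 2*c*(c + l))
(w(-151, p) - 38799)*(-40564 - 20826) = (2*(-3)*(-3 - 151) - 38799)*(-40564 - 20826) = (2*(-3)*(-154) - 38799)*(-61390) = (924 - 38799)*(-61390) = -37875*(-61390) = 2325146250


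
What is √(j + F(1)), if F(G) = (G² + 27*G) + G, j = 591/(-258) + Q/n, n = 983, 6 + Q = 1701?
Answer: √203205765898/84538 ≈ 5.3323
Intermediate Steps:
Q = 1695 (Q = -6 + 1701 = 1695)
j = -47881/84538 (j = 591/(-258) + 1695/983 = 591*(-1/258) + 1695*(1/983) = -197/86 + 1695/983 = -47881/84538 ≈ -0.56638)
F(G) = G² + 28*G
√(j + F(1)) = √(-47881/84538 + 1*(28 + 1)) = √(-47881/84538 + 1*29) = √(-47881/84538 + 29) = √(2403721/84538) = √203205765898/84538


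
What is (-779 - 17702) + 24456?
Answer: 5975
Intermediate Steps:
(-779 - 17702) + 24456 = -18481 + 24456 = 5975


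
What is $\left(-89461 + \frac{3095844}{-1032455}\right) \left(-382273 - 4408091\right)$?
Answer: $\frac{442474198738356036}{1032455} \approx 4.2857 \cdot 10^{11}$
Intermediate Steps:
$\left(-89461 + \frac{3095844}{-1032455}\right) \left(-382273 - 4408091\right) = \left(-89461 + 3095844 \left(- \frac{1}{1032455}\right)\right) \left(-4790364\right) = \left(-89461 - \frac{3095844}{1032455}\right) \left(-4790364\right) = \left(- \frac{92367552599}{1032455}\right) \left(-4790364\right) = \frac{442474198738356036}{1032455}$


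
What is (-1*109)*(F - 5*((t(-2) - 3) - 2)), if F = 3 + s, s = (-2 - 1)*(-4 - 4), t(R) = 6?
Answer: -2398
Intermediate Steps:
s = 24 (s = -3*(-8) = 24)
F = 27 (F = 3 + 24 = 27)
(-1*109)*(F - 5*((t(-2) - 3) - 2)) = (-1*109)*(27 - 5*((6 - 3) - 2)) = -109*(27 - 5*(3 - 2)) = -109*(27 - 5*1) = -109*(27 - 5) = -109*22 = -2398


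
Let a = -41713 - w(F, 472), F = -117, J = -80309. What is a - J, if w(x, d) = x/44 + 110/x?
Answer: 198710737/5148 ≈ 38600.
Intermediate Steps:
w(x, d) = 110/x + x/44 (w(x, d) = x*(1/44) + 110/x = x/44 + 110/x = 110/x + x/44)
a = -214719995/5148 (a = -41713 - (110/(-117) + (1/44)*(-117)) = -41713 - (110*(-1/117) - 117/44) = -41713 - (-110/117 - 117/44) = -41713 - 1*(-18529/5148) = -41713 + 18529/5148 = -214719995/5148 ≈ -41709.)
a - J = -214719995/5148 - 1*(-80309) = -214719995/5148 + 80309 = 198710737/5148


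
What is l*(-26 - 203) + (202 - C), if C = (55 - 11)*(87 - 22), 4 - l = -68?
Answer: -19146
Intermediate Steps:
l = 72 (l = 4 - 1*(-68) = 4 + 68 = 72)
C = 2860 (C = 44*65 = 2860)
l*(-26 - 203) + (202 - C) = 72*(-26 - 203) + (202 - 1*2860) = 72*(-229) + (202 - 2860) = -16488 - 2658 = -19146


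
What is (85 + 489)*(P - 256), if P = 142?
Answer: -65436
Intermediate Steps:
(85 + 489)*(P - 256) = (85 + 489)*(142 - 256) = 574*(-114) = -65436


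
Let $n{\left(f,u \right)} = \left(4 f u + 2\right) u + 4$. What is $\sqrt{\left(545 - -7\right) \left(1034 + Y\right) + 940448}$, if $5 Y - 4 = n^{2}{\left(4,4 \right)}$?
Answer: $\frac{4 \sqrt{14751605}}{5} \approx 3072.6$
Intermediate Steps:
$n{\left(f,u \right)} = 4 + u \left(2 + 4 f u\right)$ ($n{\left(f,u \right)} = \left(4 f u + 2\right) u + 4 = \left(2 + 4 f u\right) u + 4 = u \left(2 + 4 f u\right) + 4 = 4 + u \left(2 + 4 f u\right)$)
$Y = \frac{71828}{5}$ ($Y = \frac{4}{5} + \frac{\left(4 + 2 \cdot 4 + 4 \cdot 4 \cdot 4^{2}\right)^{2}}{5} = \frac{4}{5} + \frac{\left(4 + 8 + 4 \cdot 4 \cdot 16\right)^{2}}{5} = \frac{4}{5} + \frac{\left(4 + 8 + 256\right)^{2}}{5} = \frac{4}{5} + \frac{268^{2}}{5} = \frac{4}{5} + \frac{1}{5} \cdot 71824 = \frac{4}{5} + \frac{71824}{5} = \frac{71828}{5} \approx 14366.0$)
$\sqrt{\left(545 - -7\right) \left(1034 + Y\right) + 940448} = \sqrt{\left(545 - -7\right) \left(1034 + \frac{71828}{5}\right) + 940448} = \sqrt{\left(545 + 7\right) \frac{76998}{5} + 940448} = \sqrt{552 \cdot \frac{76998}{5} + 940448} = \sqrt{\frac{42502896}{5} + 940448} = \sqrt{\frac{47205136}{5}} = \frac{4 \sqrt{14751605}}{5}$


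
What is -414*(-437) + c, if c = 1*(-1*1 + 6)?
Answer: 180923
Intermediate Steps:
c = 5 (c = 1*(-1 + 6) = 1*5 = 5)
-414*(-437) + c = -414*(-437) + 5 = 180918 + 5 = 180923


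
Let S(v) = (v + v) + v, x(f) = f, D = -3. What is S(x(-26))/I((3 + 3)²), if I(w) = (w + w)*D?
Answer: 13/36 ≈ 0.36111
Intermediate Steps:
S(v) = 3*v (S(v) = 2*v + v = 3*v)
I(w) = -6*w (I(w) = (w + w)*(-3) = (2*w)*(-3) = -6*w)
S(x(-26))/I((3 + 3)²) = (3*(-26))/((-6*(3 + 3)²)) = -78/((-6*6²)) = -78/((-6*36)) = -78/(-216) = -78*(-1/216) = 13/36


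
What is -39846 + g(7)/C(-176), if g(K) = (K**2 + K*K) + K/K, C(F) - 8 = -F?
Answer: -7331565/184 ≈ -39845.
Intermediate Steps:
C(F) = 8 - F
g(K) = 1 + 2*K**2 (g(K) = (K**2 + K**2) + 1 = 2*K**2 + 1 = 1 + 2*K**2)
-39846 + g(7)/C(-176) = -39846 + (1 + 2*7**2)/(8 - 1*(-176)) = -39846 + (1 + 2*49)/(8 + 176) = -39846 + (1 + 98)/184 = -39846 + 99*(1/184) = -39846 + 99/184 = -7331565/184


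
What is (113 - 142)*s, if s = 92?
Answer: -2668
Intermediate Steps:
(113 - 142)*s = (113 - 142)*92 = -29*92 = -2668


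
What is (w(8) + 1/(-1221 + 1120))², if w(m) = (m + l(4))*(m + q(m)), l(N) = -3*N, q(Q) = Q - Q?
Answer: 10452289/10201 ≈ 1024.6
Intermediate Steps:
q(Q) = 0
w(m) = m*(-12 + m) (w(m) = (m - 3*4)*(m + 0) = (m - 12)*m = (-12 + m)*m = m*(-12 + m))
(w(8) + 1/(-1221 + 1120))² = (8*(-12 + 8) + 1/(-1221 + 1120))² = (8*(-4) + 1/(-101))² = (-32 - 1/101)² = (-3233/101)² = 10452289/10201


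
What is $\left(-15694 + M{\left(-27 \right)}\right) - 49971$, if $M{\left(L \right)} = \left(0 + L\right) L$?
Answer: $-64936$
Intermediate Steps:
$M{\left(L \right)} = L^{2}$ ($M{\left(L \right)} = L L = L^{2}$)
$\left(-15694 + M{\left(-27 \right)}\right) - 49971 = \left(-15694 + \left(-27\right)^{2}\right) - 49971 = \left(-15694 + 729\right) - 49971 = -14965 - 49971 = -64936$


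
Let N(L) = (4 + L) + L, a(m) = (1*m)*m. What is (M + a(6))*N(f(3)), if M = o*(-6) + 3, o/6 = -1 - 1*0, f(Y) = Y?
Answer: 750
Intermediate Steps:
o = -6 (o = 6*(-1 - 1*0) = 6*(-1 + 0) = 6*(-1) = -6)
a(m) = m² (a(m) = m*m = m²)
N(L) = 4 + 2*L
M = 39 (M = -6*(-6) + 3 = 36 + 3 = 39)
(M + a(6))*N(f(3)) = (39 + 6²)*(4 + 2*3) = (39 + 36)*(4 + 6) = 75*10 = 750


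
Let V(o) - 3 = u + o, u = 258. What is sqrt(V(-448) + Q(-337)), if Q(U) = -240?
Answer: I*sqrt(427) ≈ 20.664*I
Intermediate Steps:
V(o) = 261 + o (V(o) = 3 + (258 + o) = 261 + o)
sqrt(V(-448) + Q(-337)) = sqrt((261 - 448) - 240) = sqrt(-187 - 240) = sqrt(-427) = I*sqrt(427)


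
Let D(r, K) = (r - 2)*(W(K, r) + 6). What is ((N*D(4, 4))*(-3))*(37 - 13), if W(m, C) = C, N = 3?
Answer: -4320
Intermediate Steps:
D(r, K) = (-2 + r)*(6 + r) (D(r, K) = (r - 2)*(r + 6) = (-2 + r)*(6 + r))
((N*D(4, 4))*(-3))*(37 - 13) = ((3*(-12 + 4² + 4*4))*(-3))*(37 - 13) = ((3*(-12 + 16 + 16))*(-3))*24 = ((3*20)*(-3))*24 = (60*(-3))*24 = -180*24 = -4320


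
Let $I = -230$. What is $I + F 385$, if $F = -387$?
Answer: $-149225$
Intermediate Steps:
$I + F 385 = -230 - 148995 = -149225$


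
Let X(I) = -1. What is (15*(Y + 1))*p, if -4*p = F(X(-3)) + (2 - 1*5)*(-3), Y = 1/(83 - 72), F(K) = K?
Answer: -360/11 ≈ -32.727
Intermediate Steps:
Y = 1/11 ≈ 0.090909
p = -2 (p = -(-1 + (2 - 1*5)*(-3))/4 = -(-1 + (2 - 5)*(-3))/4 = -(-1 - 3*(-3))/4 = -(-1 + 9)/4 = -¼*8 = -2)
(15*(Y + 1))*p = (15*(1/11 + 1))*(-2) = (15*(12/11))*(-2) = (180/11)*(-2) = -360/11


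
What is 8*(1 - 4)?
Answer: -24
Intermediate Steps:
8*(1 - 4) = 8*(-3) = -24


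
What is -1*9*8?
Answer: -72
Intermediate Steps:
-1*9*8 = -9*8 = -72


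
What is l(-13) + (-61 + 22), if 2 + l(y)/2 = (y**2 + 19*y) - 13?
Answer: -225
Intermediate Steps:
l(y) = -30 + 2*y**2 + 38*y (l(y) = -4 + 2*((y**2 + 19*y) - 13) = -4 + 2*(-13 + y**2 + 19*y) = -4 + (-26 + 2*y**2 + 38*y) = -30 + 2*y**2 + 38*y)
l(-13) + (-61 + 22) = (-30 + 2*(-13)**2 + 38*(-13)) + (-61 + 22) = (-30 + 2*169 - 494) - 39 = (-30 + 338 - 494) - 39 = -186 - 39 = -225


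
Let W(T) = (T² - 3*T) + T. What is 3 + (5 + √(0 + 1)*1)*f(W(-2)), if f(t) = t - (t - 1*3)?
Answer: 21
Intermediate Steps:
W(T) = T² - 2*T
f(t) = 3 (f(t) = t - (t - 3) = t - (-3 + t) = t + (3 - t) = 3)
3 + (5 + √(0 + 1)*1)*f(W(-2)) = 3 + (5 + √(0 + 1)*1)*3 = 3 + (5 + √1*1)*3 = 3 + (5 + 1*1)*3 = 3 + (5 + 1)*3 = 3 + 6*3 = 3 + 18 = 21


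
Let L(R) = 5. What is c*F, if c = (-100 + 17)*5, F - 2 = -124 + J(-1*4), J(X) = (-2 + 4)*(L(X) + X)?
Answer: 49800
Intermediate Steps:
J(X) = 10 + 2*X (J(X) = (-2 + 4)*(5 + X) = 2*(5 + X) = 10 + 2*X)
F = -120 (F = 2 + (-124 + (10 + 2*(-1*4))) = 2 + (-124 + (10 + 2*(-4))) = 2 + (-124 + (10 - 8)) = 2 + (-124 + 2) = 2 - 122 = -120)
c = -415 (c = -83*5 = -415)
c*F = -415*(-120) = 49800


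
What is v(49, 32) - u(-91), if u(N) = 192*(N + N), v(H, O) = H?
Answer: 34993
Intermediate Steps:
u(N) = 384*N (u(N) = 192*(2*N) = 384*N)
v(49, 32) - u(-91) = 49 - 384*(-91) = 49 - 1*(-34944) = 49 + 34944 = 34993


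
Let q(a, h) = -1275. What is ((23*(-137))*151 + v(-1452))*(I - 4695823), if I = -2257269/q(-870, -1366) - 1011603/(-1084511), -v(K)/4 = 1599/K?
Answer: 124559672120194275222636/55770978175 ≈ 2.2334e+12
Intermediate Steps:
v(K) = -6396/K
I = 816440951428/460917175 (I = -2257269/(-1275) - 1011603/(-1084511) = -2257269*(-1/1275) - 1011603*(-1/1084511) = 752423/425 + 1011603/1084511 = 816440951428/460917175 ≈ 1771.3)
((23*(-137))*151 + v(-1452))*(I - 4695823) = ((23*(-137))*151 - 6396/(-1452))*(816440951428/460917175 - 4695823) = (-3151*151 - 6396*(-1/1452))*(-2163569030508597/460917175) = (-475801 + 533/121)*(-2163569030508597/460917175) = -57571388/121*(-2163569030508597/460917175) = 124559672120194275222636/55770978175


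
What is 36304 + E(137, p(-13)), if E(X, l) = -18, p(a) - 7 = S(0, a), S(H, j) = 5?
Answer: 36286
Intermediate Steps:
p(a) = 12 (p(a) = 7 + 5 = 12)
36304 + E(137, p(-13)) = 36304 - 18 = 36286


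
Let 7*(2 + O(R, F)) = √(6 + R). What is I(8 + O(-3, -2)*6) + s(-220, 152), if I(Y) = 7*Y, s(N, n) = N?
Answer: -248 + 6*√3 ≈ -237.61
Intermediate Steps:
O(R, F) = -2 + √(6 + R)/7
I(8 + O(-3, -2)*6) + s(-220, 152) = 7*(8 + (-2 + √(6 - 3)/7)*6) - 220 = 7*(8 + (-2 + √3/7)*6) - 220 = 7*(8 + (-12 + 6*√3/7)) - 220 = 7*(-4 + 6*√3/7) - 220 = (-28 + 6*√3) - 220 = -248 + 6*√3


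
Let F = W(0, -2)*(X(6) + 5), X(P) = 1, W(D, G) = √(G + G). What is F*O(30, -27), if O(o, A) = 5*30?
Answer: 1800*I ≈ 1800.0*I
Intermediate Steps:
W(D, G) = √2*√G (W(D, G) = √(2*G) = √2*√G)
O(o, A) = 150
F = 12*I (F = (√2*√(-2))*(1 + 5) = (√2*(I*√2))*6 = (2*I)*6 = 12*I ≈ 12.0*I)
F*O(30, -27) = (12*I)*150 = 1800*I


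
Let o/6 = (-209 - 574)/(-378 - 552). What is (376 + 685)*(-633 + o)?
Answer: -103269252/155 ≈ -6.6625e+5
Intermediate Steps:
o = 783/155 (o = 6*((-209 - 574)/(-378 - 552)) = 6*(-783/(-930)) = 6*(-783*(-1/930)) = 6*(261/310) = 783/155 ≈ 5.0516)
(376 + 685)*(-633 + o) = (376 + 685)*(-633 + 783/155) = 1061*(-97332/155) = -103269252/155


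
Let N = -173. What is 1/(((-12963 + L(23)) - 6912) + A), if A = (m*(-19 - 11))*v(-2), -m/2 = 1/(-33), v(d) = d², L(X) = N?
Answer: -11/220608 ≈ -4.9862e-5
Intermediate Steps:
L(X) = -173
m = 2/33 (m = -2/(-33) = -2*(-1/33) = 2/33 ≈ 0.060606)
A = -80/11 (A = (2*(-19 - 11)/33)*(-2)² = ((2/33)*(-30))*4 = -20/11*4 = -80/11 ≈ -7.2727)
1/(((-12963 + L(23)) - 6912) + A) = 1/(((-12963 - 173) - 6912) - 80/11) = 1/((-13136 - 6912) - 80/11) = 1/(-20048 - 80/11) = 1/(-220608/11) = -11/220608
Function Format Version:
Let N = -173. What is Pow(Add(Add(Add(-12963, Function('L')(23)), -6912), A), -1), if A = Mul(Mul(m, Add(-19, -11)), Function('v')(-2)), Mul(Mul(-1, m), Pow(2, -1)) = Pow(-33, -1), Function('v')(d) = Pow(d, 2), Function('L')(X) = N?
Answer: Rational(-11, 220608) ≈ -4.9862e-5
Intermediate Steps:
Function('L')(X) = -173
m = Rational(2, 33) (m = Mul(-2, Pow(-33, -1)) = Mul(-2, Rational(-1, 33)) = Rational(2, 33) ≈ 0.060606)
A = Rational(-80, 11) (A = Mul(Mul(Rational(2, 33), Add(-19, -11)), Pow(-2, 2)) = Mul(Mul(Rational(2, 33), -30), 4) = Mul(Rational(-20, 11), 4) = Rational(-80, 11) ≈ -7.2727)
Pow(Add(Add(Add(-12963, Function('L')(23)), -6912), A), -1) = Pow(Add(Add(Add(-12963, -173), -6912), Rational(-80, 11)), -1) = Pow(Add(Add(-13136, -6912), Rational(-80, 11)), -1) = Pow(Add(-20048, Rational(-80, 11)), -1) = Pow(Rational(-220608, 11), -1) = Rational(-11, 220608)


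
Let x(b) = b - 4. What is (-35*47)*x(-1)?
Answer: 8225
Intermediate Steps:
x(b) = -4 + b
(-35*47)*x(-1) = (-35*47)*(-4 - 1) = -1645*(-5) = 8225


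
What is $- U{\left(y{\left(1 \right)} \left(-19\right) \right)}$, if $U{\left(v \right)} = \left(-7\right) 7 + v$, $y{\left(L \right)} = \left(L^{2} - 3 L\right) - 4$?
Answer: $-65$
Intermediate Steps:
$y{\left(L \right)} = -4 + L^{2} - 3 L$
$U{\left(v \right)} = -49 + v$
$- U{\left(y{\left(1 \right)} \left(-19\right) \right)} = - (-49 + \left(-4 + 1^{2} - 3\right) \left(-19\right)) = - (-49 + \left(-4 + 1 - 3\right) \left(-19\right)) = - (-49 - -114) = - (-49 + 114) = \left(-1\right) 65 = -65$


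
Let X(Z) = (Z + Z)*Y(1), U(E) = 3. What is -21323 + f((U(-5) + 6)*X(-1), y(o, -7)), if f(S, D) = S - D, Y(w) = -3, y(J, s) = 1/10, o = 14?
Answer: -212691/10 ≈ -21269.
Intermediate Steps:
y(J, s) = 1/10
X(Z) = -6*Z (X(Z) = (Z + Z)*(-3) = (2*Z)*(-3) = -6*Z)
-21323 + f((U(-5) + 6)*X(-1), y(o, -7)) = -21323 + ((3 + 6)*(-6*(-1)) - 1*1/10) = -21323 + (9*6 - 1/10) = -21323 + (54 - 1/10) = -21323 + 539/10 = -212691/10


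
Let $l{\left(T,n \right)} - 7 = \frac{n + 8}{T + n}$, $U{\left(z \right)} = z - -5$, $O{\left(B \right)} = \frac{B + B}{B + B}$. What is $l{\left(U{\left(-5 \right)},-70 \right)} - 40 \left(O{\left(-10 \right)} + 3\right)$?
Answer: $- \frac{5324}{35} \approx -152.11$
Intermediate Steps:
$O{\left(B \right)} = 1$ ($O{\left(B \right)} = \frac{2 B}{2 B} = 2 B \frac{1}{2 B} = 1$)
$U{\left(z \right)} = 5 + z$ ($U{\left(z \right)} = z + 5 = 5 + z$)
$l{\left(T,n \right)} = 7 + \frac{8 + n}{T + n}$ ($l{\left(T,n \right)} = 7 + \frac{n + 8}{T + n} = 7 + \frac{8 + n}{T + n}$)
$l{\left(U{\left(-5 \right)},-70 \right)} - 40 \left(O{\left(-10 \right)} + 3\right) = \frac{8 + 7 \left(5 - 5\right) + 8 \left(-70\right)}{\left(5 - 5\right) - 70} - 40 \left(1 + 3\right) = \frac{8 + 7 \cdot 0 - 560}{0 - 70} - 40 \cdot 4 = \frac{8 + 0 - 560}{-70} - 160 = \left(- \frac{1}{70}\right) \left(-552\right) - 160 = \frac{276}{35} - 160 = - \frac{5324}{35}$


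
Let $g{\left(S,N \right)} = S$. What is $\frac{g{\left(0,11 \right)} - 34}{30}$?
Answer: $- \frac{17}{15} \approx -1.1333$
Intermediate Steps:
$\frac{g{\left(0,11 \right)} - 34}{30} = \frac{0 - 34}{30} = \frac{1}{30} \left(-34\right) = - \frac{17}{15}$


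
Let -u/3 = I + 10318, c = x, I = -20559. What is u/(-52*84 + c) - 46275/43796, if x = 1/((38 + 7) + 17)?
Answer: -95955723621/11860613740 ≈ -8.0903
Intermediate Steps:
x = 1/62 (x = 1/(45 + 17) = 1/62 ≈ 0.016129)
c = 1/62 ≈ 0.016129
u = 30723 (u = -3*(-20559 + 10318) = -3*(-10241) = 30723)
u/(-52*84 + c) - 46275/43796 = 30723/(-52*84 + 1/62) - 46275/43796 = 30723/(-4368 + 1/62) - 46275*1/43796 = 30723/(-270815/62) - 46275/43796 = 30723*(-62/270815) - 46275/43796 = -1904826/270815 - 46275/43796 = -95955723621/11860613740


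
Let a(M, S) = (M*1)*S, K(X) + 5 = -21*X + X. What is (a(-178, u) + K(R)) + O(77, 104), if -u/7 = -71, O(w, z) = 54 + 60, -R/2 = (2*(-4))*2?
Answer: -88997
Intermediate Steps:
R = 32 (R = -2*2*(-4)*2 = -(-16)*2 = -2*(-16) = 32)
K(X) = -5 - 20*X (K(X) = -5 + (-21*X + X) = -5 - 20*X)
O(w, z) = 114
u = 497 (u = -7*(-71) = 497)
a(M, S) = M*S
(a(-178, u) + K(R)) + O(77, 104) = (-178*497 + (-5 - 20*32)) + 114 = (-88466 + (-5 - 640)) + 114 = (-88466 - 645) + 114 = -89111 + 114 = -88997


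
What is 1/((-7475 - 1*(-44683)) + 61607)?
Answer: 1/98815 ≈ 1.0120e-5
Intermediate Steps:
1/((-7475 - 1*(-44683)) + 61607) = 1/((-7475 + 44683) + 61607) = 1/(37208 + 61607) = 1/98815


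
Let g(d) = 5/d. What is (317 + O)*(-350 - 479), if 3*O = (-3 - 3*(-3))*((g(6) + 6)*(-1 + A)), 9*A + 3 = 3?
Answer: -754390/3 ≈ -2.5146e+5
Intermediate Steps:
A = 0 (A = -⅓ + (⅑)*3 = -⅓ + ⅓ = 0)
O = -41/3 (O = ((-3 - 3*(-3))*((5/6 + 6)*(-1 + 0)))/3 = ((-3 + 9)*((5*(⅙) + 6)*(-1)))/3 = (6*((⅚ + 6)*(-1)))/3 = (6*((41/6)*(-1)))/3 = (6*(-41/6))/3 = (⅓)*(-41) = -41/3 ≈ -13.667)
(317 + O)*(-350 - 479) = (317 - 41/3)*(-350 - 479) = (910/3)*(-829) = -754390/3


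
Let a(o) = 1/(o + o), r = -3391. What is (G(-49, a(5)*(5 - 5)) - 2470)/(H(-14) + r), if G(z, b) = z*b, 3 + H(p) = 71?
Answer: 2470/3323 ≈ 0.74330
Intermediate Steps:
H(p) = 68 (H(p) = -3 + 71 = 68)
a(o) = 1/(2*o)
G(z, b) = b*z
(G(-49, a(5)*(5 - 5)) - 2470)/(H(-14) + r) = ((((1/2)/5)*(5 - 5))*(-49) - 2470)/(68 - 3391) = ((((1/2)*(1/5))*0)*(-49) - 2470)/(-3323) = (((1/10)*0)*(-49) - 2470)*(-1/3323) = (0*(-49) - 2470)*(-1/3323) = (0 - 2470)*(-1/3323) = -2470*(-1/3323) = 2470/3323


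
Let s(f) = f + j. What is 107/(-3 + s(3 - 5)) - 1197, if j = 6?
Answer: -1090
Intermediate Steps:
s(f) = 6 + f (s(f) = f + 6 = 6 + f)
107/(-3 + s(3 - 5)) - 1197 = 107/(-3 + (6 + (3 - 5))) - 1197 = 107/(-3 + (6 - 2)) - 1197 = 107/(-3 + 4) - 1197 = 107/1 - 1197 = 1*107 - 1197 = 107 - 1197 = -1090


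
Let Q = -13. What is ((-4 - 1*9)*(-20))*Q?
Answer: -3380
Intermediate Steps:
((-4 - 1*9)*(-20))*Q = ((-4 - 1*9)*(-20))*(-13) = ((-4 - 9)*(-20))*(-13) = -13*(-20)*(-13) = 260*(-13) = -3380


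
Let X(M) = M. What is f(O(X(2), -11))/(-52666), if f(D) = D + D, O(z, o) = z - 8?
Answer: 6/26333 ≈ 0.00022785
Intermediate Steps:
O(z, o) = -8 + z
f(D) = 2*D
f(O(X(2), -11))/(-52666) = (2*(-8 + 2))/(-52666) = (2*(-6))*(-1/52666) = -12*(-1/52666) = 6/26333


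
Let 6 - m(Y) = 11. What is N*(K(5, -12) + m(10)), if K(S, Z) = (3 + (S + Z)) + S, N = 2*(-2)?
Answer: 16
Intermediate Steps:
m(Y) = -5 (m(Y) = 6 - 1*11 = 6 - 11 = -5)
N = -4
K(S, Z) = 3 + Z + 2*S (K(S, Z) = (3 + S + Z) + S = 3 + Z + 2*S)
N*(K(5, -12) + m(10)) = -4*((3 - 12 + 2*5) - 5) = -4*((3 - 12 + 10) - 5) = -4*(1 - 5) = -4*(-4) = 16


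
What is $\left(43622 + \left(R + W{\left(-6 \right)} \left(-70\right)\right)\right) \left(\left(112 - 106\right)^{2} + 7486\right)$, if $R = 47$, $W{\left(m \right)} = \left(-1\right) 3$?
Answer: $330057838$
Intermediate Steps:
$W{\left(m \right)} = -3$
$\left(43622 + \left(R + W{\left(-6 \right)} \left(-70\right)\right)\right) \left(\left(112 - 106\right)^{2} + 7486\right) = \left(43622 + \left(47 - -210\right)\right) \left(\left(112 - 106\right)^{2} + 7486\right) = \left(43622 + \left(47 + 210\right)\right) \left(6^{2} + 7486\right) = \left(43622 + 257\right) \left(36 + 7486\right) = 43879 \cdot 7522 = 330057838$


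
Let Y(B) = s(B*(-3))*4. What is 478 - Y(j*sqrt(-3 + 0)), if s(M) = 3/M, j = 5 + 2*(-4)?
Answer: 478 + 4*I*sqrt(3)/9 ≈ 478.0 + 0.7698*I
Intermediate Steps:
j = -3 (j = 5 - 8 = -3)
Y(B) = -4/B (Y(B) = (3/((B*(-3))))*4 = (3/((-3*B)))*4 = (3*(-1/(3*B)))*4 = -1/B*4 = -4/B)
478 - Y(j*sqrt(-3 + 0)) = 478 - (-4)/((-3*sqrt(-3 + 0))) = 478 - (-4)/((-3*I*sqrt(3))) = 478 - (-4)*I*sqrt(3)/9 = 478 + 4*I*sqrt(3)/9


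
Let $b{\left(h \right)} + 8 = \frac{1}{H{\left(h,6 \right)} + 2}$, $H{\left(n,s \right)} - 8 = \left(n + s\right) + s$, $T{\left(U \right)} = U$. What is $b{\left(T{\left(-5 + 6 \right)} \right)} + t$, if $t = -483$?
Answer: $- \frac{11292}{23} \approx -490.96$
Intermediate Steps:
$H{\left(n,s \right)} = 8 + n + 2 s$ ($H{\left(n,s \right)} = 8 + \left(\left(n + s\right) + s\right) = 8 + \left(n + 2 s\right) = 8 + n + 2 s$)
$b{\left(h \right)} = -8 + \frac{1}{22 + h}$ ($b{\left(h \right)} = -8 + \frac{1}{\left(8 + h + 2 \cdot 6\right) + 2} = -8 + \frac{1}{\left(8 + h + 12\right) + 2} = -8 + \frac{1}{\left(20 + h\right) + 2} = -8 + \frac{1}{22 + h}$)
$b{\left(T{\left(-5 + 6 \right)} \right)} + t = \frac{-175 - 8 \left(-5 + 6\right)}{22 + \left(-5 + 6\right)} - 483 = \frac{-175 - 8}{22 + 1} - 483 = \frac{-175 - 8}{23} - 483 = \frac{1}{23} \left(-183\right) - 483 = - \frac{183}{23} - 483 = - \frac{11292}{23}$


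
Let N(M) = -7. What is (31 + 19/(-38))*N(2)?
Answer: -427/2 ≈ -213.50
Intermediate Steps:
(31 + 19/(-38))*N(2) = (31 + 19/(-38))*(-7) = (31 + 19*(-1/38))*(-7) = (31 - 1/2)*(-7) = (61/2)*(-7) = -427/2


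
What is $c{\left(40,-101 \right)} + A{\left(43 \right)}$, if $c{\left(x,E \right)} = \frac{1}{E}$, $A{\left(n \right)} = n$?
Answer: $\frac{4342}{101} \approx 42.99$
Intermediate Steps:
$c{\left(40,-101 \right)} + A{\left(43 \right)} = \frac{1}{-101} + 43 = - \frac{1}{101} + 43 = \frac{4342}{101}$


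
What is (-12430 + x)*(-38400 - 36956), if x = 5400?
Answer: 529752680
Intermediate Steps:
(-12430 + x)*(-38400 - 36956) = (-12430 + 5400)*(-38400 - 36956) = -7030*(-75356) = 529752680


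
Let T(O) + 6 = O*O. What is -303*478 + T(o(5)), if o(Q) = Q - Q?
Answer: -144840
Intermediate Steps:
o(Q) = 0
T(O) = -6 + O**2 (T(O) = -6 + O*O = -6 + O**2)
-303*478 + T(o(5)) = -303*478 + (-6 + 0**2) = -144834 + (-6 + 0) = -144834 - 6 = -144840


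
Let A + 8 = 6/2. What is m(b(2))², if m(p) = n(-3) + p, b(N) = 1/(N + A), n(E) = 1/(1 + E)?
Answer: 25/36 ≈ 0.69444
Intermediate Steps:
A = -5 (A = -8 + 6/2 = -8 + 6*(½) = -8 + 3 = -5)
b(N) = 1/(-5 + N) (b(N) = 1/(N - 5) = 1/(-5 + N))
m(p) = -½ + p (m(p) = 1/(1 - 3) + p = 1/(-2) + p = -½ + p)
m(b(2))² = (-½ + 1/(-5 + 2))² = (-½ + 1/(-3))² = (-½ - ⅓)² = (-⅚)² = 25/36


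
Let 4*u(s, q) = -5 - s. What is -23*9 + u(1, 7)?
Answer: -417/2 ≈ -208.50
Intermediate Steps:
u(s, q) = -5/4 - s/4 (u(s, q) = (-5 - s)/4 = -5/4 - s/4)
-23*9 + u(1, 7) = -23*9 + (-5/4 - ¼*1) = -207 + (-5/4 - ¼) = -207 - 3/2 = -417/2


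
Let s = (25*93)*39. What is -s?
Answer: -90675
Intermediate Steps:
s = 90675 (s = 2325*39 = 90675)
-s = -1*90675 = -90675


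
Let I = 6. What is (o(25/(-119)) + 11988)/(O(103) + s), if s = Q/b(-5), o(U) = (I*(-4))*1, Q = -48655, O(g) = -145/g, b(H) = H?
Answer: 308073/250537 ≈ 1.2297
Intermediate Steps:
o(U) = -24 (o(U) = (6*(-4))*1 = -24*1 = -24)
s = 9731 (s = -48655/(-5) = -48655*(-⅕) = 9731)
(o(25/(-119)) + 11988)/(O(103) + s) = (-24 + 11988)/(-145/103 + 9731) = 11964/(-145*1/103 + 9731) = 11964/(-145/103 + 9731) = 11964/(1002148/103) = 11964*(103/1002148) = 308073/250537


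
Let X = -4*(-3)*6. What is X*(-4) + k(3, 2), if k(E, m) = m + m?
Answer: -284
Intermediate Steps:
k(E, m) = 2*m
X = 72 (X = 12*6 = 72)
X*(-4) + k(3, 2) = 72*(-4) + 2*2 = -288 + 4 = -284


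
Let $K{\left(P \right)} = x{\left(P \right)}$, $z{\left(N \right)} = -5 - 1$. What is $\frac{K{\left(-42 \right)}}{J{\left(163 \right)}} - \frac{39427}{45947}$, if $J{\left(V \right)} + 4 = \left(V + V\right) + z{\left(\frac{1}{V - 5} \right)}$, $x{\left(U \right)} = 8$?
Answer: $- \frac{3022839}{3629813} \approx -0.83278$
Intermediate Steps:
$z{\left(N \right)} = -6$ ($z{\left(N \right)} = -5 - 1 = -6$)
$K{\left(P \right)} = 8$
$J{\left(V \right)} = -10 + 2 V$ ($J{\left(V \right)} = -4 + \left(\left(V + V\right) - 6\right) = -4 + \left(2 V - 6\right) = -4 + \left(-6 + 2 V\right) = -10 + 2 V$)
$\frac{K{\left(-42 \right)}}{J{\left(163 \right)}} - \frac{39427}{45947} = \frac{8}{-10 + 2 \cdot 163} - \frac{39427}{45947} = \frac{8}{-10 + 326} - \frac{39427}{45947} = \frac{8}{316} - \frac{39427}{45947} = 8 \cdot \frac{1}{316} - \frac{39427}{45947} = \frac{2}{79} - \frac{39427}{45947} = - \frac{3022839}{3629813}$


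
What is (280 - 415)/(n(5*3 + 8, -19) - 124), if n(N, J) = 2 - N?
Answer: 27/29 ≈ 0.93103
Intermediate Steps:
(280 - 415)/(n(5*3 + 8, -19) - 124) = (280 - 415)/((2 - (5*3 + 8)) - 124) = -135/((2 - (15 + 8)) - 124) = -135/((2 - 1*23) - 124) = -135/((2 - 23) - 124) = -135/(-21 - 124) = -135/(-145) = -135*(-1/145) = 27/29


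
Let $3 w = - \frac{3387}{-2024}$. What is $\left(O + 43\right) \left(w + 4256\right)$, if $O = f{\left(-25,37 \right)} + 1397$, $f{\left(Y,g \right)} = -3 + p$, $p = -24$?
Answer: $\frac{12173380749}{2024} \approx 6.0145 \cdot 10^{6}$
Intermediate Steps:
$w = \frac{1129}{2024}$ ($w = \frac{\left(-3387\right) \frac{1}{-2024}}{3} = \frac{\left(-3387\right) \left(- \frac{1}{2024}\right)}{3} = \frac{1}{3} \cdot \frac{3387}{2024} = \frac{1129}{2024} \approx 0.55781$)
$f{\left(Y,g \right)} = -27$ ($f{\left(Y,g \right)} = -3 - 24 = -27$)
$O = 1370$ ($O = -27 + 1397 = 1370$)
$\left(O + 43\right) \left(w + 4256\right) = \left(1370 + 43\right) \left(\frac{1129}{2024} + 4256\right) = 1413 \cdot \frac{8615273}{2024} = \frac{12173380749}{2024}$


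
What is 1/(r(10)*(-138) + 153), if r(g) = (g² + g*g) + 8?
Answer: -1/28551 ≈ -3.5025e-5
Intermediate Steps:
r(g) = 8 + 2*g² (r(g) = (g² + g²) + 8 = 2*g² + 8 = 8 + 2*g²)
1/(r(10)*(-138) + 153) = 1/((8 + 2*10²)*(-138) + 153) = 1/((8 + 2*100)*(-138) + 153) = 1/((8 + 200)*(-138) + 153) = 1/(208*(-138) + 153) = 1/(-28704 + 153) = 1/(-28551) = -1/28551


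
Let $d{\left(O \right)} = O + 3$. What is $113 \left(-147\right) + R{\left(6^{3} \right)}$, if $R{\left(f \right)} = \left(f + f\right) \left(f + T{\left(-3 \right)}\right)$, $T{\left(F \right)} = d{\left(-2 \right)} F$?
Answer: $75405$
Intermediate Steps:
$d{\left(O \right)} = 3 + O$
$T{\left(F \right)} = F$ ($T{\left(F \right)} = \left(3 - 2\right) F = 1 F = F$)
$R{\left(f \right)} = 2 f \left(-3 + f\right)$ ($R{\left(f \right)} = \left(f + f\right) \left(f - 3\right) = 2 f \left(-3 + f\right)$)
$113 \left(-147\right) + R{\left(6^{3} \right)} = 113 \left(-147\right) + 2 \cdot 6^{3} \left(-3 + 6^{3}\right) = -16611 + 2 \cdot 216 \left(-3 + 216\right) = -16611 + 2 \cdot 216 \cdot 213 = -16611 + 92016 = 75405$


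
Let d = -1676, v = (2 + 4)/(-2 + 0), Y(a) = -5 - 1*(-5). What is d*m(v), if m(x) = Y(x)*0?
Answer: 0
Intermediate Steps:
Y(a) = 0 (Y(a) = -5 + 5 = 0)
v = -3 (v = 6/(-2) = 6*(-½) = -3)
m(x) = 0 (m(x) = 0*0 = 0)
d*m(v) = -1676*0 = 0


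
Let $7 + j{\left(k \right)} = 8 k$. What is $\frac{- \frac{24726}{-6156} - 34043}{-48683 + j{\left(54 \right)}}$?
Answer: $\frac{34923997}{49512708} \approx 0.70535$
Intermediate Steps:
$j{\left(k \right)} = -7 + 8 k$
$\frac{- \frac{24726}{-6156} - 34043}{-48683 + j{\left(54 \right)}} = \frac{- \frac{24726}{-6156} - 34043}{-48683 + \left(-7 + 8 \cdot 54\right)} = \frac{\left(-24726\right) \left(- \frac{1}{6156}\right) - 34043}{-48683 + \left(-7 + 432\right)} = \frac{\frac{4121}{1026} - 34043}{-48683 + 425} = - \frac{34923997}{1026 \left(-48258\right)} = \left(- \frac{34923997}{1026}\right) \left(- \frac{1}{48258}\right) = \frac{34923997}{49512708}$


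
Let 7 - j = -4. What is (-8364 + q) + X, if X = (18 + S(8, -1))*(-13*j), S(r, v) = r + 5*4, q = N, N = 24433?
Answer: 9491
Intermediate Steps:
j = 11 (j = 7 - 1*(-4) = 7 + 4 = 11)
q = 24433
S(r, v) = 20 + r (S(r, v) = r + 20 = 20 + r)
X = -6578 (X = (18 + (20 + 8))*(-13*11) = (18 + 28)*(-143) = 46*(-143) = -6578)
(-8364 + q) + X = (-8364 + 24433) - 6578 = 16069 - 6578 = 9491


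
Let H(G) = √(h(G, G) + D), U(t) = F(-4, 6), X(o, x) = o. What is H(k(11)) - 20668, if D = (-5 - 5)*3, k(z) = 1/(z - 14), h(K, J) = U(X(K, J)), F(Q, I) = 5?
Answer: -20668 + 5*I ≈ -20668.0 + 5.0*I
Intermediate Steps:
U(t) = 5
h(K, J) = 5
k(z) = 1/(-14 + z)
D = -30 (D = -10*3 = -30)
H(G) = 5*I (H(G) = √(5 - 30) = √(-25) = 5*I)
H(k(11)) - 20668 = 5*I - 20668 = -20668 + 5*I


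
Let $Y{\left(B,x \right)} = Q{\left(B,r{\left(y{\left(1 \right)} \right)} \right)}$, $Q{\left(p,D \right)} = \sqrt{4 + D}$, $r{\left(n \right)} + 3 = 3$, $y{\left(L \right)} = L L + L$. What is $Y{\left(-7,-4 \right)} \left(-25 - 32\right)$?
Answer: $-114$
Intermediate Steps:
$y{\left(L \right)} = L + L^{2}$ ($y{\left(L \right)} = L^{2} + L = L + L^{2}$)
$r{\left(n \right)} = 0$ ($r{\left(n \right)} = -3 + 3 = 0$)
$Y{\left(B,x \right)} = 2$ ($Y{\left(B,x \right)} = \sqrt{4 + 0} = \sqrt{4} = 2$)
$Y{\left(-7,-4 \right)} \left(-25 - 32\right) = 2 \left(-25 - 32\right) = 2 \left(-57\right) = -114$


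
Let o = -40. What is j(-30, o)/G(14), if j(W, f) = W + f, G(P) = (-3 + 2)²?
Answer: -70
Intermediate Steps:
G(P) = 1 (G(P) = (-1)² = 1)
j(-30, o)/G(14) = (-30 - 40)/1 = -70*1 = -70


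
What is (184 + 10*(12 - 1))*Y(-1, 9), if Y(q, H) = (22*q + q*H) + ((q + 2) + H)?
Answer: -6174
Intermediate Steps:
Y(q, H) = 2 + H + 23*q + H*q (Y(q, H) = (22*q + H*q) + ((2 + q) + H) = (22*q + H*q) + (2 + H + q) = 2 + H + 23*q + H*q)
(184 + 10*(12 - 1))*Y(-1, 9) = (184 + 10*(12 - 1))*(2 + 9 + 23*(-1) + 9*(-1)) = (184 + 10*11)*(2 + 9 - 23 - 9) = (184 + 110)*(-21) = 294*(-21) = -6174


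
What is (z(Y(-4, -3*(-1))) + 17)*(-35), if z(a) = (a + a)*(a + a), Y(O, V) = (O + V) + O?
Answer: -4095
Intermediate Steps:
Y(O, V) = V + 2*O
z(a) = 4*a² (z(a) = (2*a)*(2*a) = 4*a²)
(z(Y(-4, -3*(-1))) + 17)*(-35) = (4*(-3*(-1) + 2*(-4))² + 17)*(-35) = (4*(3 - 8)² + 17)*(-35) = (4*(-5)² + 17)*(-35) = (4*25 + 17)*(-35) = (100 + 17)*(-35) = 117*(-35) = -4095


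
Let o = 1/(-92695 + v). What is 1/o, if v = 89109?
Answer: -3586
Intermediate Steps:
o = -1/3586 (o = 1/(-92695 + 89109) = 1/(-3586) = -1/3586 ≈ -0.00027886)
1/o = 1/(-1/3586) = -3586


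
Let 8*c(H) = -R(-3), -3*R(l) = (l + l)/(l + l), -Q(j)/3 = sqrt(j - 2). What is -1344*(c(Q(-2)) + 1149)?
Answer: -1544312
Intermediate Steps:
Q(j) = -3*sqrt(-2 + j) (Q(j) = -3*sqrt(j - 2) = -3*sqrt(-2 + j))
R(l) = -1/3 (R(l) = -(l + l)/(3*(l + l)) = -2*l/(3*(2*l)) = -2*l*1/(2*l)/3 = -1/3*1 = -1/3)
c(H) = 1/24 (c(H) = (-1*(-1/3))/8 = (1/8)*(1/3) = 1/24)
-1344*(c(Q(-2)) + 1149) = -1344*(1/24 + 1149) = -1344*27577/24 = -1544312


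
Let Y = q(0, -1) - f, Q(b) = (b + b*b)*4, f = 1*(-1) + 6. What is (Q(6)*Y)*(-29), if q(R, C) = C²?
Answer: 19488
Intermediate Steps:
f = 5 (f = -1 + 6 = 5)
Q(b) = 4*b + 4*b² (Q(b) = (b + b²)*4 = 4*b + 4*b²)
Y = -4 (Y = (-1)² - 1*5 = 1 - 5 = -4)
(Q(6)*Y)*(-29) = ((4*6*(1 + 6))*(-4))*(-29) = ((4*6*7)*(-4))*(-29) = (168*(-4))*(-29) = -672*(-29) = 19488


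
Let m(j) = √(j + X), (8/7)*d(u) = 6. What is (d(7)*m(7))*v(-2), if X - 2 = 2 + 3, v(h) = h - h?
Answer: 0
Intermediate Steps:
v(h) = 0
X = 7 (X = 2 + (2 + 3) = 2 + 5 = 7)
d(u) = 21/4 (d(u) = (7/8)*6 = 21/4)
m(j) = √(7 + j) (m(j) = √(j + 7) = √(7 + j))
(d(7)*m(7))*v(-2) = (21*√(7 + 7)/4)*0 = (21*√14/4)*0 = 0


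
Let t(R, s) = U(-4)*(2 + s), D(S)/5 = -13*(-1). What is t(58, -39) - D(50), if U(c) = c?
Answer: 83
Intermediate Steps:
D(S) = 65 (D(S) = 5*(-13*(-1)) = 5*13 = 65)
t(R, s) = -8 - 4*s (t(R, s) = -4*(2 + s) = -8 - 4*s)
t(58, -39) - D(50) = (-8 - 4*(-39)) - 1*65 = (-8 + 156) - 65 = 148 - 65 = 83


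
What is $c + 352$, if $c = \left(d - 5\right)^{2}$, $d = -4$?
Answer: $433$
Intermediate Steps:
$c = 81$ ($c = \left(-4 - 5\right)^{2} = \left(-9\right)^{2} = 81$)
$c + 352 = 81 + 352 = 433$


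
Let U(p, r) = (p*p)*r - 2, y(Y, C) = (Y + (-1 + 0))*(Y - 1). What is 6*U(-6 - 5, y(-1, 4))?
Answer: 2892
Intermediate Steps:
y(Y, C) = (-1 + Y)² (y(Y, C) = (Y - 1)*(-1 + Y) = (-1 + Y)*(-1 + Y) = (-1 + Y)²)
U(p, r) = -2 + r*p² (U(p, r) = p²*r - 2 = r*p² - 2 = -2 + r*p²)
6*U(-6 - 5, y(-1, 4)) = 6*(-2 + (-1 - 1)²*(-6 - 5)²) = 6*(-2 + (-2)²*(-11)²) = 6*(-2 + 4*121) = 6*(-2 + 484) = 6*482 = 2892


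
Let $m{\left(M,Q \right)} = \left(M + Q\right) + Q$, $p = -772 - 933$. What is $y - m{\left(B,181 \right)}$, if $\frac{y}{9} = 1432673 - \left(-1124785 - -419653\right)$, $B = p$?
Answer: $19241588$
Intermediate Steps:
$p = -1705$
$B = -1705$
$m{\left(M,Q \right)} = M + 2 Q$
$y = 19240245$ ($y = 9 \left(1432673 - \left(-1124785 - -419653\right)\right) = 9 \left(1432673 - \left(-1124785 + 419653\right)\right) = 9 \left(1432673 - -705132\right) = 9 \left(1432673 + 705132\right) = 9 \cdot 2137805 = 19240245$)
$y - m{\left(B,181 \right)} = 19240245 - \left(-1705 + 2 \cdot 181\right) = 19240245 - \left(-1705 + 362\right) = 19240245 - -1343 = 19240245 + 1343 = 19241588$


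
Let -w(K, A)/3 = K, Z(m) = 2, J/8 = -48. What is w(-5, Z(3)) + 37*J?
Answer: -14193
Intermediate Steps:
J = -384 (J = 8*(-48) = -384)
w(K, A) = -3*K
w(-5, Z(3)) + 37*J = -3*(-5) + 37*(-384) = 15 - 14208 = -14193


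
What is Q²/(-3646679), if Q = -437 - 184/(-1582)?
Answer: -119422080625/2281657763399 ≈ -0.052340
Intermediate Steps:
Q = -345575/791 (Q = -437 - 184*(-1/1582) = -437 + 92/791 = -345575/791 ≈ -436.88)
Q²/(-3646679) = (-345575/791)²/(-3646679) = (119422080625/625681)*(-1/3646679) = -119422080625/2281657763399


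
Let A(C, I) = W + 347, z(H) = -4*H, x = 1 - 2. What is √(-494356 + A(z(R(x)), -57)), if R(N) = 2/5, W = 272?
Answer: I*√493737 ≈ 702.66*I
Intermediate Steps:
x = -1
R(N) = ⅖ (R(N) = 2*(⅕) = ⅖)
A(C, I) = 619 (A(C, I) = 272 + 347 = 619)
√(-494356 + A(z(R(x)), -57)) = √(-494356 + 619) = √(-493737) = I*√493737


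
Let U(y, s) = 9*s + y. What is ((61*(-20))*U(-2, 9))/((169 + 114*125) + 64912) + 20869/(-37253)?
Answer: -5246002779/2955317743 ≈ -1.7751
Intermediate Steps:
U(y, s) = y + 9*s
((61*(-20))*U(-2, 9))/((169 + 114*125) + 64912) + 20869/(-37253) = ((61*(-20))*(-2 + 9*9))/((169 + 114*125) + 64912) + 20869/(-37253) = (-1220*(-2 + 81))/((169 + 14250) + 64912) + 20869*(-1/37253) = (-1220*79)/(14419 + 64912) - 20869/37253 = -96380/79331 - 20869/37253 = -5246002779/2955317743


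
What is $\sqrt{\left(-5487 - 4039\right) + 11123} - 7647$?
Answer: $-7647 + \sqrt{1597} \approx -7607.0$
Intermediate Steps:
$\sqrt{\left(-5487 - 4039\right) + 11123} - 7647 = \sqrt{-9526 + 11123} - 7647 = \sqrt{1597} - 7647 = -7647 + \sqrt{1597}$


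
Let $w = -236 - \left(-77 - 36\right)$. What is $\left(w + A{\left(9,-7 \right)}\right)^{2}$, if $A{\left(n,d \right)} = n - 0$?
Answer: $12996$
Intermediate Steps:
$A{\left(n,d \right)} = n$ ($A{\left(n,d \right)} = n + 0 = n$)
$w = -123$ ($w = -236 - -113 = -236 + 113 = -123$)
$\left(w + A{\left(9,-7 \right)}\right)^{2} = \left(-123 + 9\right)^{2} = \left(-114\right)^{2} = 12996$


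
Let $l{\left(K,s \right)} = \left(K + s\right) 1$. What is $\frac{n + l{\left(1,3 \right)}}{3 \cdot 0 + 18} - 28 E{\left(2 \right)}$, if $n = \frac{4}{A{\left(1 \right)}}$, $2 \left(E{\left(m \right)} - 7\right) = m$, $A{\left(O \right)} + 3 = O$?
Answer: $- \frac{2015}{9} \approx -223.89$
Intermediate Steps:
$A{\left(O \right)} = -3 + O$
$E{\left(m \right)} = 7 + \frac{m}{2}$
$l{\left(K,s \right)} = K + s$
$n = -2$ ($n = \frac{4}{-3 + 1} = \frac{4}{-2} = 4 \left(- \frac{1}{2}\right) = -2$)
$\frac{n + l{\left(1,3 \right)}}{3 \cdot 0 + 18} - 28 E{\left(2 \right)} = \frac{-2 + \left(1 + 3\right)}{3 \cdot 0 + 18} - 28 \left(7 + \frac{1}{2} \cdot 2\right) = \frac{-2 + 4}{0 + 18} - 28 \left(7 + 1\right) = \frac{2}{18} - 224 = 2 \cdot \frac{1}{18} - 224 = \frac{1}{9} - 224 = - \frac{2015}{9}$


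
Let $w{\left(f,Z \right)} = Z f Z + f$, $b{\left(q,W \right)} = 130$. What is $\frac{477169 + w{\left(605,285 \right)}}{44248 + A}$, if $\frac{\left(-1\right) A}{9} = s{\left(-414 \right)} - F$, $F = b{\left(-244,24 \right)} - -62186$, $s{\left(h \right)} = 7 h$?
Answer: $\frac{49618899}{631174} \approx 78.614$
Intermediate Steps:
$w{\left(f,Z \right)} = f + f Z^{2}$ ($w{\left(f,Z \right)} = Z Z f + f = f Z^{2} + f = f + f Z^{2}$)
$F = 62316$ ($F = 130 - -62186 = 130 + 62186 = 62316$)
$A = 586926$ ($A = - 9 \left(7 \left(-414\right) - 62316\right) = - 9 \left(-2898 - 62316\right) = \left(-9\right) \left(-65214\right) = 586926$)
$\frac{477169 + w{\left(605,285 \right)}}{44248 + A} = \frac{477169 + 605 \left(1 + 285^{2}\right)}{44248 + 586926} = \frac{477169 + 605 \left(1 + 81225\right)}{631174} = \left(477169 + 605 \cdot 81226\right) \frac{1}{631174} = \left(477169 + 49141730\right) \frac{1}{631174} = 49618899 \cdot \frac{1}{631174} = \frac{49618899}{631174}$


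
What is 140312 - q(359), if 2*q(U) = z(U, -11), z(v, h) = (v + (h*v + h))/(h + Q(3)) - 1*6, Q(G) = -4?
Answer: 4205849/30 ≈ 1.4020e+5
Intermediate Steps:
z(v, h) = -6 + (h + v + h*v)/(-4 + h) (z(v, h) = (v + (h*v + h))/(h - 4) - 1*6 = (v + (h + h*v))/(-4 + h) - 6 = (h + v + h*v)/(-4 + h) - 6 = -6 + (h + v + h*v)/(-4 + h))
q(U) = -79/30 + U/3 (q(U) = ((24 + U - 5*(-11) - 11*U)/(-4 - 11))/2 = ((24 + U + 55 - 11*U)/(-15))/2 = (-(79 - 10*U)/15)/2 = (-79/15 + 2*U/3)/2 = -79/30 + U/3)
140312 - q(359) = 140312 - (-79/30 + (⅓)*359) = 140312 - (-79/30 + 359/3) = 140312 - 1*3511/30 = 140312 - 3511/30 = 4205849/30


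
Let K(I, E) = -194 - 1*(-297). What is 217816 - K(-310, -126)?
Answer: 217713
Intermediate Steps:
K(I, E) = 103 (K(I, E) = -194 + 297 = 103)
217816 - K(-310, -126) = 217816 - 1*103 = 217816 - 103 = 217713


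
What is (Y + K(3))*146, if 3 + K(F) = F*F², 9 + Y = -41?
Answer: -3796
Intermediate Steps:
Y = -50 (Y = -9 - 41 = -50)
K(F) = -3 + F³ (K(F) = -3 + F*F² = -3 + F³)
(Y + K(3))*146 = (-50 + (-3 + 3³))*146 = (-50 + (-3 + 27))*146 = (-50 + 24)*146 = -26*146 = -3796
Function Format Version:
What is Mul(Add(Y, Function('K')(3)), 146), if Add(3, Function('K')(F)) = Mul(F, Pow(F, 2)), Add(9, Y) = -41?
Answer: -3796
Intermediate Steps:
Y = -50 (Y = Add(-9, -41) = -50)
Function('K')(F) = Add(-3, Pow(F, 3)) (Function('K')(F) = Add(-3, Mul(F, Pow(F, 2))) = Add(-3, Pow(F, 3)))
Mul(Add(Y, Function('K')(3)), 146) = Mul(Add(-50, Add(-3, Pow(3, 3))), 146) = Mul(Add(-50, Add(-3, 27)), 146) = Mul(Add(-50, 24), 146) = Mul(-26, 146) = -3796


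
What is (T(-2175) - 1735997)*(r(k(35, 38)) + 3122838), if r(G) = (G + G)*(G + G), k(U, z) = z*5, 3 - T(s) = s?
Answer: -5664799321922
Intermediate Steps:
T(s) = 3 - s
k(U, z) = 5*z
r(G) = 4*G**2 (r(G) = (2*G)*(2*G) = 4*G**2)
(T(-2175) - 1735997)*(r(k(35, 38)) + 3122838) = ((3 - 1*(-2175)) - 1735997)*(4*(5*38)**2 + 3122838) = ((3 + 2175) - 1735997)*(4*190**2 + 3122838) = (2178 - 1735997)*(4*36100 + 3122838) = -1733819*(144400 + 3122838) = -1733819*3267238 = -5664799321922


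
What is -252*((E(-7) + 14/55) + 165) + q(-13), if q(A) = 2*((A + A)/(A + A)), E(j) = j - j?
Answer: -2290318/55 ≈ -41642.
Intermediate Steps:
E(j) = 0
q(A) = 2 (q(A) = 2*((2*A)/((2*A))) = 2*((2*A)*(1/(2*A))) = 2*1 = 2)
-252*((E(-7) + 14/55) + 165) + q(-13) = -252*((0 + 14/55) + 165) + 2 = -252*(14/55 + 165) + 2 = -252*9089/55 + 2 = -2290428/55 + 2 = -2290318/55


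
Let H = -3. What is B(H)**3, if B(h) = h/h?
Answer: 1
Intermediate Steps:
B(h) = 1
B(H)**3 = 1**3 = 1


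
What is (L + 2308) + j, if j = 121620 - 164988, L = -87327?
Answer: -128387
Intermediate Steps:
j = -43368
(L + 2308) + j = (-87327 + 2308) - 43368 = -85019 - 43368 = -128387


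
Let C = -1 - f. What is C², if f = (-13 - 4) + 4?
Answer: 144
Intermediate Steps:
f = -13 (f = -17 + 4 = -13)
C = 12 (C = -1 - 1*(-13) = -1 + 13 = 12)
C² = 12² = 144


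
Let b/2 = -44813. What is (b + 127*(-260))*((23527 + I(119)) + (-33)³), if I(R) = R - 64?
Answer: 1515291330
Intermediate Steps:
b = -89626 (b = 2*(-44813) = -89626)
I(R) = -64 + R
(b + 127*(-260))*((23527 + I(119)) + (-33)³) = (-89626 + 127*(-260))*((23527 + (-64 + 119)) + (-33)³) = (-89626 - 33020)*((23527 + 55) - 35937) = -122646*(23582 - 35937) = -122646*(-12355) = 1515291330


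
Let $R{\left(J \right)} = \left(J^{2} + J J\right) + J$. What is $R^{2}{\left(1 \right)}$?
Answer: $9$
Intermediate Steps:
$R{\left(J \right)} = J + 2 J^{2}$ ($R{\left(J \right)} = \left(J^{2} + J^{2}\right) + J = 2 J^{2} + J = J + 2 J^{2}$)
$R^{2}{\left(1 \right)} = \left(1 \left(1 + 2 \cdot 1\right)\right)^{2} = \left(1 \left(1 + 2\right)\right)^{2} = \left(1 \cdot 3\right)^{2} = 3^{2} = 9$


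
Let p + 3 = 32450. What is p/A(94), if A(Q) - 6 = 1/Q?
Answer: 3050018/565 ≈ 5398.3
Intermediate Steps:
p = 32447 (p = -3 + 32450 = 32447)
A(Q) = 6 + 1/Q
p/A(94) = 32447/(6 + 1/94) = 32447/(565/94) = 32447*(94/565) = 3050018/565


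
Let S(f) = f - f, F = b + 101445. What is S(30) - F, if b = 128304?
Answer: -229749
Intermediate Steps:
F = 229749 (F = 128304 + 101445 = 229749)
S(f) = 0
S(30) - F = 0 - 1*229749 = 0 - 229749 = -229749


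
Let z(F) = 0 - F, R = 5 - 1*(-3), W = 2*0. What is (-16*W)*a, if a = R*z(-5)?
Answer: 0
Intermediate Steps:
W = 0
R = 8 (R = 5 + 3 = 8)
z(F) = -F
a = 40 (a = 8*(-1*(-5)) = 8*5 = 40)
(-16*W)*a = -16*0*40 = 0*40 = 0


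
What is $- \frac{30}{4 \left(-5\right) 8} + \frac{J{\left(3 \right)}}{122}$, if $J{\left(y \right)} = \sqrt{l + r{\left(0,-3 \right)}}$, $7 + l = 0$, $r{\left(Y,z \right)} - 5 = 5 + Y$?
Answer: $\frac{3}{16} + \frac{\sqrt{3}}{122} \approx 0.2017$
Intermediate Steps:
$r{\left(Y,z \right)} = 10 + Y$ ($r{\left(Y,z \right)} = 5 + \left(5 + Y\right) = 10 + Y$)
$l = -7$ ($l = -7 + 0 = -7$)
$J{\left(y \right)} = \sqrt{3}$ ($J{\left(y \right)} = \sqrt{-7 + \left(10 + 0\right)} = \sqrt{-7 + 10} = \sqrt{3}$)
$- \frac{30}{4 \left(-5\right) 8} + \frac{J{\left(3 \right)}}{122} = - \frac{30}{4 \left(-5\right) 8} + \frac{\sqrt{3}}{122} = - \frac{30}{\left(-20\right) 8} + \sqrt{3} \cdot \frac{1}{122} = - \frac{30}{-160} + \frac{\sqrt{3}}{122} = \left(-30\right) \left(- \frac{1}{160}\right) + \frac{\sqrt{3}}{122} = \frac{3}{16} + \frac{\sqrt{3}}{122}$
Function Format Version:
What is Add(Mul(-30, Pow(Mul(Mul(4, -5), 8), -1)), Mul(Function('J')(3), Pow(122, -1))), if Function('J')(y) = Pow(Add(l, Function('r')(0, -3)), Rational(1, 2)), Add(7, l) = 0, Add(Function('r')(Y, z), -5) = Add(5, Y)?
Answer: Add(Rational(3, 16), Mul(Rational(1, 122), Pow(3, Rational(1, 2)))) ≈ 0.20170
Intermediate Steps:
Function('r')(Y, z) = Add(10, Y) (Function('r')(Y, z) = Add(5, Add(5, Y)) = Add(10, Y))
l = -7 (l = Add(-7, 0) = -7)
Function('J')(y) = Pow(3, Rational(1, 2)) (Function('J')(y) = Pow(Add(-7, Add(10, 0)), Rational(1, 2)) = Pow(Add(-7, 10), Rational(1, 2)) = Pow(3, Rational(1, 2)))
Add(Mul(-30, Pow(Mul(Mul(4, -5), 8), -1)), Mul(Function('J')(3), Pow(122, -1))) = Add(Mul(-30, Pow(Mul(Mul(4, -5), 8), -1)), Mul(Pow(3, Rational(1, 2)), Pow(122, -1))) = Add(Mul(-30, Pow(Mul(-20, 8), -1)), Mul(Pow(3, Rational(1, 2)), Rational(1, 122))) = Add(Mul(-30, Pow(-160, -1)), Mul(Rational(1, 122), Pow(3, Rational(1, 2)))) = Add(Mul(-30, Rational(-1, 160)), Mul(Rational(1, 122), Pow(3, Rational(1, 2)))) = Add(Rational(3, 16), Mul(Rational(1, 122), Pow(3, Rational(1, 2))))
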